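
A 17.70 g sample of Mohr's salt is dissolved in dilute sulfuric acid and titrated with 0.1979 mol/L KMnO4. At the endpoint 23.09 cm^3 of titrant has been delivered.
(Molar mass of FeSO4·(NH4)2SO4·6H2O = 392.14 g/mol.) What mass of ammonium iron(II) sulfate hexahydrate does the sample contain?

8.959 g

MnO4^- + 5 Fe^2+ + 8 H^+ → Mn^2+ + 5 Fe^3+ + 4 H2O
n(KMnO4) = 0.02309 L × 0.1979 mol/L = 4.570 × 10^-3 mol
From the 5:1 ratio, n(FeSO4·(NH4)2SO4·6H2O) = 5/1 × 4.570 × 10^-3 = 0.02285 mol
mass of FeSO4·(NH4)2SO4·6H2O = 0.02285 × 392.14 g/mol = 8.959 g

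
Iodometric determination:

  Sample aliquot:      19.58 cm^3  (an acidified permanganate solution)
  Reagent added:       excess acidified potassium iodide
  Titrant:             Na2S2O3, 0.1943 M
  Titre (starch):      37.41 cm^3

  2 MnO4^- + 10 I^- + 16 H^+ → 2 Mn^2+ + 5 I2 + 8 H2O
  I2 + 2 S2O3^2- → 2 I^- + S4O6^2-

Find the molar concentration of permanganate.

0.07425 M

n(S2O3^2-) = 0.03741 × 0.1943 = 7.269 × 10^-3 mol
n(I2) = n(S2O3^2-)/2 = 3.634 × 10^-3 mol
From the 2:5 ratio, n(MnO4^-) in the aliquot = 2/5 × 3.634 × 10^-3 = 1.454 × 10^-3 mol
[MnO4^-] = 1.454 × 10^-3 / 0.01958 = 0.07425 mol/L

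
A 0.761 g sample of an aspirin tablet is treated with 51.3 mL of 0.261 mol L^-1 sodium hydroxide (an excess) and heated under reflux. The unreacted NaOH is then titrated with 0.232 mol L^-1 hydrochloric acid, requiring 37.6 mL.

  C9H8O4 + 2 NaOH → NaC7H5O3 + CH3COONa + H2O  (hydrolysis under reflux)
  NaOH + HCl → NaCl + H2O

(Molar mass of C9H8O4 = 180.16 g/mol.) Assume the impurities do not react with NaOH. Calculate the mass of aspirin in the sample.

0.420 g

n(NaOH) added = 0.0513 × 0.261 = 0.0134 mol
n(HCl) used in back-titration = 0.0376 × 0.232 = 8.72 × 10^-3 mol
n(NaOH) left over = 8.72 × 10^-3 mol (1:1 ratio)
n(NaOH) consumed by analyte = 0.0134 − 8.72 × 10^-3 = 4.67 × 10^-3 mol
From the 1:2 ratio, n(C9H8O4) = 1/2 × 4.67 × 10^-3 = 2.33 × 10^-3 mol
mass of C9H8O4 = 2.33 × 10^-3 × 180.16 = 0.420 g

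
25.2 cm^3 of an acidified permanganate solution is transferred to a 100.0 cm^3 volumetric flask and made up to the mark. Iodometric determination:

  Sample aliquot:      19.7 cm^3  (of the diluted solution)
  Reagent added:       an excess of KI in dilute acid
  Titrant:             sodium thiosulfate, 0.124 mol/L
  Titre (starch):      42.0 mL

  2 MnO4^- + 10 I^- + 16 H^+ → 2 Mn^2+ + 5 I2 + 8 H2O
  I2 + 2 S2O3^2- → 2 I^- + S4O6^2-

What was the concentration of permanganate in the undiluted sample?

0.210 mol/L

n(S2O3^2-) = 0.0420 × 0.124 = 5.21 × 10^-3 mol
n(I2) = n(S2O3^2-)/2 = 2.60 × 10^-3 mol
From the 2:5 ratio, n(MnO4^-) in the aliquot = 2/5 × 2.60 × 10^-3 = 1.04 × 10^-3 mol
[MnO4^-]_dilute = 1.04 × 10^-3 / 0.0197 = 0.0529 mol/L
[MnO4^-]_original = 0.0529 × 100.0/25.2 = 0.210 mol/L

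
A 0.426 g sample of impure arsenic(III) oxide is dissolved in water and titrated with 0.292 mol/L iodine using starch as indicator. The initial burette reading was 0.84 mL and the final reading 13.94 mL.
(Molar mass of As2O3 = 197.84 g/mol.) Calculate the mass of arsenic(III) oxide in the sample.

As2O3 + 2 I2 + 2 H2O → As2O5 + 4 HI
n(I2) = 0.0131 L × 0.292 mol/L = 3.83 × 10^-3 mol
From the 1:2 ratio, n(As2O3) = 1/2 × 3.83 × 10^-3 = 1.91 × 10^-3 mol
mass of As2O3 = 1.91 × 10^-3 × 197.84 g/mol = 0.378 g

0.378 g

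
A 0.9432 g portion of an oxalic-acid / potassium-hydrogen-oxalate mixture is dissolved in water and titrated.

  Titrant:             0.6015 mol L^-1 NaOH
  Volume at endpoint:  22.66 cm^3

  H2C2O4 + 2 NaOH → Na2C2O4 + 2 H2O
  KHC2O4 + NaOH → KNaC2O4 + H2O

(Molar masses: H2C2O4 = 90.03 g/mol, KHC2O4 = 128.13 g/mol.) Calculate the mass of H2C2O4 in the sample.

0.4350 g

n(NaOH) = 0.02266 × 0.6015 = 0.01363 mol
Let x = n(H2C2O4), y = n(KHC2O4).
Titrant: 2x + 1y = 0.01363;  mass: 90.03x + 128.13y = 0.9432
Solving, x = 4.832 × 10^-3 mol, y = 3.966 × 10^-3 mol
mass of H2C2O4 = 4.832 × 10^-3 × 90.03 = 0.4350 g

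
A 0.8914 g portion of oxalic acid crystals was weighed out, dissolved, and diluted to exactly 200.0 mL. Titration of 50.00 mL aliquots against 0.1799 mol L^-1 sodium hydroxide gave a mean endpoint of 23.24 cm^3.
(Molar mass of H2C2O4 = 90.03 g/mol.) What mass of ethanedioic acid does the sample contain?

0.7528 g

H2C2O4 + 2 NaOH → Na2C2O4 + 2 H2O
n(NaOH) per titration = 0.02324 × 0.1799 = 4.181 × 10^-3 mol
From the 1:2 ratio, n(H2C2O4) in each aliquot = 1/2 × 4.181 × 10^-3 = 2.090 × 10^-3 mol
n(H2C2O4) in the whole flask = 2.090 × 10^-3 × 200.0/50.00 = 8.362 × 10^-3 mol
mass of H2C2O4 = 8.362 × 10^-3 × 90.03 = 0.7528 g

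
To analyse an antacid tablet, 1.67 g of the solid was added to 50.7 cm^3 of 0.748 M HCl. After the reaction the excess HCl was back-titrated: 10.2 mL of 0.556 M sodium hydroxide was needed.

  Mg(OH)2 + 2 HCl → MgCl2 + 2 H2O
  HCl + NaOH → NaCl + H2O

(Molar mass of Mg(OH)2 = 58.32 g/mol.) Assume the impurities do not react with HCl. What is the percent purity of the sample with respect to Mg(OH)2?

n(HCl) added = 0.0507 × 0.748 = 0.0379 mol
n(NaOH) used in back-titration = 0.0102 × 0.556 = 5.67 × 10^-3 mol
n(HCl) left over = 5.67 × 10^-3 mol (1:1 ratio)
n(HCl) consumed by analyte = 0.0379 − 5.67 × 10^-3 = 0.0323 mol
From the 1:2 ratio, n(Mg(OH)2) = 1/2 × 0.0323 = 0.0161 mol
mass of Mg(OH)2 = 0.0161 × 58.32 = 0.940 g
% Mg(OH)2 = 0.940 / 1.67 × 100 = 56.3 %

56.3 %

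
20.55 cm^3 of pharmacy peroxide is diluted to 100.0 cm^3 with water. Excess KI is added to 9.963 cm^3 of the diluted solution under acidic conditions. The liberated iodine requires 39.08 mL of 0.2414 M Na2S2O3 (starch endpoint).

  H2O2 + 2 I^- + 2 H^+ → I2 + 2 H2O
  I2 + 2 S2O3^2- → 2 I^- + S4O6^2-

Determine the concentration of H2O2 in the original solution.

2.304 M

n(S2O3^2-) = 0.03908 × 0.2414 = 9.434 × 10^-3 mol
n(I2) = n(S2O3^2-)/2 = 4.717 × 10^-3 mol
n(H2O2) in the aliquot = 4.717 × 10^-3 mol (1:1 ratio)
[H2O2]_dilute = 4.717 × 10^-3 / 0.009963 = 0.4734 mol/L
[H2O2]_original = 0.4734 × 100.0/20.55 = 2.304 mol/L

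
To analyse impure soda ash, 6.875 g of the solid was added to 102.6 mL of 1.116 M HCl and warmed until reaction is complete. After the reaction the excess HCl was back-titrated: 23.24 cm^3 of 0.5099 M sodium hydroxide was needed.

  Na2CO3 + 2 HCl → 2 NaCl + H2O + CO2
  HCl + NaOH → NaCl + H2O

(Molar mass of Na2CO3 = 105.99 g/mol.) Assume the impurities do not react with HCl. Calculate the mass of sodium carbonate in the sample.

n(HCl) added = 0.1026 × 1.116 = 0.1145 mol
n(NaOH) used in back-titration = 0.02324 × 0.5099 = 0.01185 mol
n(HCl) left over = 0.01185 mol (1:1 ratio)
n(HCl) consumed by analyte = 0.1145 − 0.01185 = 0.1027 mol
From the 1:2 ratio, n(Na2CO3) = 1/2 × 0.1027 = 0.05133 mol
mass of Na2CO3 = 0.05133 × 105.99 = 5.440 g

5.440 g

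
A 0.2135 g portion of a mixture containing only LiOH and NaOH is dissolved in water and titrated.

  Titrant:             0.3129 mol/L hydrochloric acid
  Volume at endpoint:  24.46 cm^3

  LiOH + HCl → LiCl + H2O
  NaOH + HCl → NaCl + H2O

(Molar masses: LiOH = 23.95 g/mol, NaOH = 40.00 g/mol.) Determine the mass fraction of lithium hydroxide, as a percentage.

n(HCl) = 0.02446 × 0.3129 = 7.654 × 10^-3 mol
Let x = n(LiOH), y = n(NaOH).
Titrant: 1x + 1y = 7.654 × 10^-3;  mass: 23.95x + 40.00y = 0.2135
Solving, x = 5.772 × 10^-3 mol, y = 1.881 × 10^-3 mol
mass of LiOH = 5.772 × 10^-3 × 23.95 = 0.1382 g
% LiOH = 0.1382 / 0.2135 × 100 = 64.75 %

64.75 %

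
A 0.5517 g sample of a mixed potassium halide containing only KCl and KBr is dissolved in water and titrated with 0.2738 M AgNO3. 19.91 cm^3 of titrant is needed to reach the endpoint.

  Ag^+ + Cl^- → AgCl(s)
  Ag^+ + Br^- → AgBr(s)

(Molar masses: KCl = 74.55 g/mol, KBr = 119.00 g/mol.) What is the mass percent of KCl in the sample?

n(AgNO3) = 0.01991 × 0.2738 = 5.451 × 10^-3 mol
Let x = n(KCl), y = n(KBr).
Titrant: 1x + 1y = 5.451 × 10^-3;  mass: 74.55x + 119.00y = 0.5517
Solving, x = 2.182 × 10^-3 mol, y = 3.269 × 10^-3 mol
mass of KCl = 2.182 × 10^-3 × 74.55 = 0.1627 g
% KCl = 0.1627 / 0.5517 × 100 = 29.49 %

29.49 %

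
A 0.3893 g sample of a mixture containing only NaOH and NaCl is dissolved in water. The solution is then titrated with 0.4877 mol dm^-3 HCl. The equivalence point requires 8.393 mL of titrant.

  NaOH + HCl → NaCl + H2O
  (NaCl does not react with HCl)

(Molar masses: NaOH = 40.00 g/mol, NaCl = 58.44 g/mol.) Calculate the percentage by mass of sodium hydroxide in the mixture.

42.06 %

n(HCl) = 0.008393 × 0.4877 = 4.093 × 10^-3 mol
Let x = n(NaOH), y = n(NaCl).
Titrant: 1x = 4.093 × 10^-3;  mass: 40.00x + 58.44y = 0.3893
Solving, x = 4.093 × 10^-3 mol, y = 3.860 × 10^-3 mol
mass of NaOH = 4.093 × 10^-3 × 40.00 = 0.1637 g
% NaOH = 0.1637 / 0.3893 × 100 = 42.06 %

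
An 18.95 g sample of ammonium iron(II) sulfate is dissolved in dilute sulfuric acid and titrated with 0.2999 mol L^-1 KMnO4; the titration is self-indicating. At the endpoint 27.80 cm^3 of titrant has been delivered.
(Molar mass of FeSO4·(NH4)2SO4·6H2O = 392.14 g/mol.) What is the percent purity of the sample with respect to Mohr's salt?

MnO4^- + 5 Fe^2+ + 8 H^+ → Mn^2+ + 5 Fe^3+ + 4 H2O
n(KMnO4) = 0.02780 L × 0.2999 mol/L = 8.337 × 10^-3 mol
From the 5:1 ratio, n(FeSO4·(NH4)2SO4·6H2O) = 5/1 × 8.337 × 10^-3 = 0.04169 mol
mass of FeSO4·(NH4)2SO4·6H2O = 0.04169 × 392.14 g/mol = 16.35 g
% FeSO4·(NH4)2SO4·6H2O = 16.35 / 18.95 × 100 = 86.26 %

86.26 %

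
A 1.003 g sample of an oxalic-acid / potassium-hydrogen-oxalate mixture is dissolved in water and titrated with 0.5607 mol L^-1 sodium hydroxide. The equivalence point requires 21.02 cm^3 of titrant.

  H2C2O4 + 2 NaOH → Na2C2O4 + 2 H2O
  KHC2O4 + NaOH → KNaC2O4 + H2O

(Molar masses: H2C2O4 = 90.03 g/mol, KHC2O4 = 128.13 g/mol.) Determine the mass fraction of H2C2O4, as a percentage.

n(NaOH) = 0.02102 × 0.5607 = 0.01179 mol
Let x = n(H2C2O4), y = n(KHC2O4).
Titrant: 2x + 1y = 0.01179;  mass: 90.03x + 128.13y = 1.003
Solving, x = 3.051 × 10^-3 mol, y = 5.684 × 10^-3 mol
mass of H2C2O4 = 3.051 × 10^-3 × 90.03 = 0.2747 g
% H2C2O4 = 0.2747 / 1.003 × 100 = 27.38 %

27.38 %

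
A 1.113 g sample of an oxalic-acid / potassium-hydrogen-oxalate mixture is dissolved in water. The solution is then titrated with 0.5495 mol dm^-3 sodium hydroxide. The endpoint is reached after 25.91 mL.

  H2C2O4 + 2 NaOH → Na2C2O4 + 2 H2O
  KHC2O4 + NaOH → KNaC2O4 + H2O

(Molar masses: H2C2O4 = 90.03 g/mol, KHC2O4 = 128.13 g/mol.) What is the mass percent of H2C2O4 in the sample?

n(NaOH) = 0.02591 × 0.5495 = 0.01424 mol
Let x = n(H2C2O4), y = n(KHC2O4).
Titrant: 2x + 1y = 0.01424;  mass: 90.03x + 128.13y = 1.113
Solving, x = 4.279 × 10^-3 mol, y = 5.680 × 10^-3 mol
mass of H2C2O4 = 4.279 × 10^-3 × 90.03 = 0.3852 g
% H2C2O4 = 0.3852 / 1.113 × 100 = 34.61 %

34.61 %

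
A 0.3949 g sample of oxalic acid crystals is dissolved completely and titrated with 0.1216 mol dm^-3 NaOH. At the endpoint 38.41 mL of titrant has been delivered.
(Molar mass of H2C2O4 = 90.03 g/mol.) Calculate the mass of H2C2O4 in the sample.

0.2102 g

H2C2O4 + 2 NaOH → Na2C2O4 + 2 H2O
n(NaOH) = 0.03841 L × 0.1216 mol/L = 4.671 × 10^-3 mol
From the 1:2 ratio, n(H2C2O4) = 1/2 × 4.671 × 10^-3 = 2.335 × 10^-3 mol
mass of H2C2O4 = 2.335 × 10^-3 × 90.03 g/mol = 0.2102 g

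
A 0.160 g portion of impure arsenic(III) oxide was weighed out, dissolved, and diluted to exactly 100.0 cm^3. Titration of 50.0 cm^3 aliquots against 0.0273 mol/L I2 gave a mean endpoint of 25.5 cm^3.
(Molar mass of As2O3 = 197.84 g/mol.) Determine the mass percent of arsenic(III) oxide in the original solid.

As2O3 + 2 I2 + 2 H2O → As2O5 + 4 HI
n(I2) per titration = 0.0255 × 0.0273 = 6.96 × 10^-4 mol
From the 1:2 ratio, n(As2O3) in each aliquot = 1/2 × 6.96 × 10^-4 = 3.48 × 10^-4 mol
n(As2O3) in the whole flask = 3.48 × 10^-4 × 100.0/50.0 = 6.96 × 10^-4 mol
mass of As2O3 = 6.96 × 10^-4 × 197.84 = 0.138 g
% As2O3 = 0.138 / 0.160 × 100 = 86.1 %

86.1 %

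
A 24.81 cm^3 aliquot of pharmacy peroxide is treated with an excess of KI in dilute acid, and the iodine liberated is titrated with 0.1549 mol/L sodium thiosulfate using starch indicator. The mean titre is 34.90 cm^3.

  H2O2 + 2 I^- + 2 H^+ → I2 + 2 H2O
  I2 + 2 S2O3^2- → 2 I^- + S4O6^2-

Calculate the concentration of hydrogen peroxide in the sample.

n(S2O3^2-) = 0.03490 × 0.1549 = 5.406 × 10^-3 mol
n(I2) = n(S2O3^2-)/2 = 2.703 × 10^-3 mol
n(H2O2) in the aliquot = 2.703 × 10^-3 mol (1:1 ratio)
[H2O2] = 2.703 × 10^-3 / 0.02481 = 0.1089 mol/L

0.1089 mol/L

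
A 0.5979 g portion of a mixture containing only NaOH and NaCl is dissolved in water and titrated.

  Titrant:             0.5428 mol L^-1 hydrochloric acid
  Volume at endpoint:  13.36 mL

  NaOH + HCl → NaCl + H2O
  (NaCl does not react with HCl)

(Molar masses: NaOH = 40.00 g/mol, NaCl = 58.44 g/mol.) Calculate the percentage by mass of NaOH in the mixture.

48.52 %

n(HCl) = 0.01336 × 0.5428 = 7.252 × 10^-3 mol
Let x = n(NaOH), y = n(NaCl).
Titrant: 1x = 7.252 × 10^-3;  mass: 40.00x + 58.44y = 0.5979
Solving, x = 7.252 × 10^-3 mol, y = 5.267 × 10^-3 mol
mass of NaOH = 7.252 × 10^-3 × 40.00 = 0.2901 g
% NaOH = 0.2901 / 0.5979 × 100 = 48.52 %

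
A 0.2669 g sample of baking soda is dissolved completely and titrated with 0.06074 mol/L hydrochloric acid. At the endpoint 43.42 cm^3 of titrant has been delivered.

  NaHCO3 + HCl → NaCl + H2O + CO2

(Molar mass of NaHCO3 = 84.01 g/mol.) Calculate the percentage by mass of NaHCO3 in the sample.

83.01 %

n(HCl) = 0.04342 L × 0.06074 mol/L = 2.637 × 10^-3 mol
n(NaHCO3) = 2.637 × 10^-3 mol (1:1 ratio)
mass of NaHCO3 = 2.637 × 10^-3 × 84.01 g/mol = 0.2216 g
% NaHCO3 = 0.2216 / 0.2669 × 100 = 83.01 %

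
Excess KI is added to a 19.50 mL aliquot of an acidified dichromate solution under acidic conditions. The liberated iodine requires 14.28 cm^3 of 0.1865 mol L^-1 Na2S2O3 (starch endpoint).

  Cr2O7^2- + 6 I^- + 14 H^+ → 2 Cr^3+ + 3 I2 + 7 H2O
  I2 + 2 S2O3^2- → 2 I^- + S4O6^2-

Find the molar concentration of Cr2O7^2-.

n(S2O3^2-) = 0.01428 × 0.1865 = 2.663 × 10^-3 mol
n(I2) = n(S2O3^2-)/2 = 1.332 × 10^-3 mol
From the 1:3 ratio, n(Cr2O7^2-) in the aliquot = 1/3 × 1.332 × 10^-3 = 4.439 × 10^-4 mol
[Cr2O7^2-] = 4.439 × 10^-4 / 0.01950 = 0.02276 mol/L

0.02276 mol/L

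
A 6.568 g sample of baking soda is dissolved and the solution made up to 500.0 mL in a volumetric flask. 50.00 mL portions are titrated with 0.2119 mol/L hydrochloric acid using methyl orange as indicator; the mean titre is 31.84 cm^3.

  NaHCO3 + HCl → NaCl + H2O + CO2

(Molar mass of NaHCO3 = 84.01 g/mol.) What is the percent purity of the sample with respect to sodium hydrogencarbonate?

86.30 %

n(HCl) per titration = 0.03184 × 0.2119 = 6.747 × 10^-3 mol
n(NaHCO3) in each aliquot = 6.747 × 10^-3 mol (1:1 ratio)
n(NaHCO3) in the whole flask = 6.747 × 10^-3 × 500.0/50.00 = 0.06747 mol
mass of NaHCO3 = 0.06747 × 84.01 = 5.668 g
% NaHCO3 = 5.668 / 6.568 × 100 = 86.30 %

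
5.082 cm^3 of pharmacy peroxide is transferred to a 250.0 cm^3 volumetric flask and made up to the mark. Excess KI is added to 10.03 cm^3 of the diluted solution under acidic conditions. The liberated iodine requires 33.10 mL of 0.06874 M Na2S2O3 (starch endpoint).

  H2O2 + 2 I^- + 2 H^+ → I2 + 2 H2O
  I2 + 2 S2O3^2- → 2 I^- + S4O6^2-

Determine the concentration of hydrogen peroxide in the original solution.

5.580 M

n(S2O3^2-) = 0.03310 × 0.06874 = 2.275 × 10^-3 mol
n(I2) = n(S2O3^2-)/2 = 1.138 × 10^-3 mol
n(H2O2) in the aliquot = 1.138 × 10^-3 mol (1:1 ratio)
[H2O2]_dilute = 1.138 × 10^-3 / 0.01003 = 0.1134 mol/L
[H2O2]_original = 0.1134 × 250.0/5.082 = 5.580 mol/L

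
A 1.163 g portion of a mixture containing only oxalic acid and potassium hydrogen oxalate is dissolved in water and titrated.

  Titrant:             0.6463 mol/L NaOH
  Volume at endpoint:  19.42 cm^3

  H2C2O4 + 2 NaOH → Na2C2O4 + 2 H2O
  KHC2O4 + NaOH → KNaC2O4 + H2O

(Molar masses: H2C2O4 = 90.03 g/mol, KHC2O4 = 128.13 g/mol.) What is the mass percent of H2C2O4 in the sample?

20.73 %

n(NaOH) = 0.01942 × 0.6463 = 0.01255 mol
Let x = n(H2C2O4), y = n(KHC2O4).
Titrant: 2x + 1y = 0.01255;  mass: 90.03x + 128.13y = 1.163
Solving, x = 2.678 × 10^-3 mol, y = 7.195 × 10^-3 mol
mass of H2C2O4 = 2.678 × 10^-3 × 90.03 = 0.2411 g
% H2C2O4 = 0.2411 / 1.163 × 100 = 20.73 %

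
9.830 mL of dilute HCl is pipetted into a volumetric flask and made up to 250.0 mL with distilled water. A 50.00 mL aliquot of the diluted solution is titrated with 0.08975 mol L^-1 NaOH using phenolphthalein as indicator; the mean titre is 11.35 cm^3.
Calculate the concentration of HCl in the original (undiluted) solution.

0.5181 mol/L

HCl + NaOH → NaCl + H2O
n(NaOH) = 0.01135 × 0.08975 = 1.019 × 10^-3 mol
n(HCl) in the aliquot = 1.019 × 10^-3 mol (1:1 ratio)
[HCl]_dilute = 1.019 × 10^-3 / 0.05000 = 0.02037 mol/L
Dilution factor = 250.0 / 9.830 = 25.43
[HCl]_stock = 0.02037 × 25.43 = 0.5181 mol/L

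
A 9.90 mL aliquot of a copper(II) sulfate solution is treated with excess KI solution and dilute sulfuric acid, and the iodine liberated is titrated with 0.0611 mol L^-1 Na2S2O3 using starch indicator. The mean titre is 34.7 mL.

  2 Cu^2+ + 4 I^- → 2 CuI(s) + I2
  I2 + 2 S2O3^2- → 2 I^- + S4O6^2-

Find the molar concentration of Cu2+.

0.214 mol/L

n(S2O3^2-) = 0.0347 × 0.0611 = 2.12 × 10^-3 mol
n(I2) = n(S2O3^2-)/2 = 1.06 × 10^-3 mol
From the 2:1 ratio, n(Cu2+) in the aliquot = 2/1 × 1.06 × 10^-3 = 2.12 × 10^-3 mol
[Cu2+] = 2.12 × 10^-3 / 0.00990 = 0.214 mol/L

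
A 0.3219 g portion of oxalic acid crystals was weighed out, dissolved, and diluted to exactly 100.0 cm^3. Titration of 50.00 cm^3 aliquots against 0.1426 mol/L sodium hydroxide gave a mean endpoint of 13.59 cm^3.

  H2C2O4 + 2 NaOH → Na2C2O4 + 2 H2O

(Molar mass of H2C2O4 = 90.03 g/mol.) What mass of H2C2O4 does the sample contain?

n(NaOH) per titration = 0.01359 × 0.1426 = 1.938 × 10^-3 mol
From the 1:2 ratio, n(H2C2O4) in each aliquot = 1/2 × 1.938 × 10^-3 = 9.690 × 10^-4 mol
n(H2C2O4) in the whole flask = 9.690 × 10^-4 × 100.0/50.00 = 1.938 × 10^-3 mol
mass of H2C2O4 = 1.938 × 10^-3 × 90.03 = 0.1745 g

0.1745 g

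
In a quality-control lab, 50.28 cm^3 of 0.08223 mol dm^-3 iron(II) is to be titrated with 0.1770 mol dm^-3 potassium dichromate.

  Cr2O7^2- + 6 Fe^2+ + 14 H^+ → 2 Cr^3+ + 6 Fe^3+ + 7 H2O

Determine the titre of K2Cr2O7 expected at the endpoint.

3.893 mL

n(Fe2+) = 0.05028 L × 0.08223 mol/L = 4.135 × 10^-3 mol
From the 1:6 stoichiometry, n(K2Cr2O7) = 1/6 × 4.135 × 10^-3 = 6.891 × 10^-4 mol
V(K2Cr2O7) = 6.891 × 10^-4 mol / 0.1770 mol/L = 0.003893 L = 3.893 mL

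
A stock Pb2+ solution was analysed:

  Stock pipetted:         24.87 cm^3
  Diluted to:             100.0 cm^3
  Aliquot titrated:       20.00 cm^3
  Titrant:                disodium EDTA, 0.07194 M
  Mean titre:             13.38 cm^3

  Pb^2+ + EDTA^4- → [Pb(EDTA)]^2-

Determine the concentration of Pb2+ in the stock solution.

0.1935 M

n(EDTA) = 0.01338 × 0.07194 = 9.626 × 10^-4 mol
n(Pb2+) in the aliquot = 9.626 × 10^-4 mol (1:1 ratio)
[Pb2+]_dilute = 9.626 × 10^-4 / 0.02000 = 0.04813 mol/L
Dilution factor = 100.0 / 24.87 = 4.021
[Pb2+]_stock = 0.04813 × 4.021 = 0.1935 mol/L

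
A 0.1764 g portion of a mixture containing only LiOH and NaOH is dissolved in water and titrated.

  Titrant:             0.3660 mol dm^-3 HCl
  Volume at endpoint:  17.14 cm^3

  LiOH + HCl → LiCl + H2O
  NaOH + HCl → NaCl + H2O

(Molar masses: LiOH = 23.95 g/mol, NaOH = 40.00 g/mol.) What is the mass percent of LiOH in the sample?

63.05 %

n(HCl) = 0.01714 × 0.3660 = 6.273 × 10^-3 mol
Let x = n(LiOH), y = n(NaOH).
Titrant: 1x + 1y = 6.273 × 10^-3;  mass: 23.95x + 40.00y = 0.1764
Solving, x = 4.644 × 10^-3 mol, y = 1.630 × 10^-3 mol
mass of LiOH = 4.644 × 10^-3 × 23.95 = 0.1112 g
% LiOH = 0.1112 / 0.1764 × 100 = 63.05 %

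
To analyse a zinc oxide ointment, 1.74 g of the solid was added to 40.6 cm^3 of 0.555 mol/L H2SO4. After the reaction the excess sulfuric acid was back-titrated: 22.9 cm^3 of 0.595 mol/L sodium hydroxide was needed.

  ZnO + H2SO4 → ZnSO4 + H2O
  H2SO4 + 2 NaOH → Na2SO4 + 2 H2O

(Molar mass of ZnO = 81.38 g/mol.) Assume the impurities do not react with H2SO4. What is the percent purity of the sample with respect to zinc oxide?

n(H2SO4) added = 0.0406 × 0.555 = 0.0225 mol
n(NaOH) used in back-titration = 0.0229 × 0.595 = 0.0136 mol
From the 1:2 ratio, n(H2SO4) left over = 1/2 × 0.0136 = 6.81 × 10^-3 mol
n(H2SO4) consumed by analyte = 0.0225 − 6.81 × 10^-3 = 0.0157 mol
n(ZnO) = 0.0157 mol (1:1 ratio)
mass of ZnO = 0.0157 × 81.38 = 1.28 g
% ZnO = 1.28 / 1.74 × 100 = 73.5 %

73.5 %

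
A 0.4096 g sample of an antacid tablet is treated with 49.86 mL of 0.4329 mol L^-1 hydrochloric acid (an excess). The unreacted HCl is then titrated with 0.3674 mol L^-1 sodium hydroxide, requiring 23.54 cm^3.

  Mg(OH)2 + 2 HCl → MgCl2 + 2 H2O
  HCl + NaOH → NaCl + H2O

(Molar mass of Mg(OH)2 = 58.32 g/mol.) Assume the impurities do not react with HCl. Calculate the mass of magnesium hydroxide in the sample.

n(HCl) added = 0.04986 × 0.4329 = 0.02158 mol
n(NaOH) used in back-titration = 0.02354 × 0.3674 = 8.649 × 10^-3 mol
n(HCl) left over = 8.649 × 10^-3 mol (1:1 ratio)
n(HCl) consumed by analyte = 0.02158 − 8.649 × 10^-3 = 0.01294 mol
From the 1:2 ratio, n(Mg(OH)2) = 1/2 × 0.01294 = 6.468 × 10^-3 mol
mass of Mg(OH)2 = 6.468 × 10^-3 × 58.32 = 0.3772 g

0.3772 g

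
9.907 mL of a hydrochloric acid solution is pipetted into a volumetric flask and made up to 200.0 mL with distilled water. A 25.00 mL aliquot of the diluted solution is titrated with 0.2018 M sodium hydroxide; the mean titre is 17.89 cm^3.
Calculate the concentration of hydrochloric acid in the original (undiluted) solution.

2.915 M

HCl + NaOH → NaCl + H2O
n(NaOH) = 0.01789 × 0.2018 = 3.610 × 10^-3 mol
n(HCl) in the aliquot = 3.610 × 10^-3 mol (1:1 ratio)
[HCl]_dilute = 3.610 × 10^-3 / 0.02500 = 0.1444 mol/L
Dilution factor = 200.0 / 9.907 = 20.19
[HCl]_stock = 0.1444 × 20.19 = 2.915 mol/L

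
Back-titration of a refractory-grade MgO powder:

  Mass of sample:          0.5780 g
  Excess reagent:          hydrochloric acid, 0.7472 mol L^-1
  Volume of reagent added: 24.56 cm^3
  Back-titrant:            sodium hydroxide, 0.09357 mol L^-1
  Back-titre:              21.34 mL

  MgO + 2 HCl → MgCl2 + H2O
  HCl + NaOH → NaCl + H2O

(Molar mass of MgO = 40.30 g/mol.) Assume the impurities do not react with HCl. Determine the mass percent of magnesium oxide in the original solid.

n(HCl) added = 0.02456 × 0.7472 = 0.01835 mol
n(NaOH) used in back-titration = 0.02134 × 0.09357 = 1.997 × 10^-3 mol
n(HCl) left over = 1.997 × 10^-3 mol (1:1 ratio)
n(HCl) consumed by analyte = 0.01835 − 1.997 × 10^-3 = 0.01635 mol
From the 1:2 ratio, n(MgO) = 1/2 × 0.01635 = 8.177 × 10^-3 mol
mass of MgO = 8.177 × 10^-3 × 40.30 = 0.3295 g
% MgO = 0.3295 / 0.5780 × 100 = 57.01 %

57.01 %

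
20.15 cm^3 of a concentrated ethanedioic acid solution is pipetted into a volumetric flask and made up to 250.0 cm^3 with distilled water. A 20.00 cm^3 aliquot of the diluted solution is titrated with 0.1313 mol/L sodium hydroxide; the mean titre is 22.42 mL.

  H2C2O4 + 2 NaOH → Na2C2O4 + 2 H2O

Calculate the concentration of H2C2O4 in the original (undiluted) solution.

0.9131 mol/L

n(NaOH) = 0.02242 × 0.1313 = 2.944 × 10^-3 mol
From the 1:2 ratio, n(H2C2O4) in the aliquot = 1/2 × 2.944 × 10^-3 = 1.472 × 10^-3 mol
[H2C2O4]_dilute = 1.472 × 10^-3 / 0.02000 = 0.07359 mol/L
Dilution factor = 250.0 / 20.15 = 12.41
[H2C2O4]_stock = 0.07359 × 12.41 = 0.9131 mol/L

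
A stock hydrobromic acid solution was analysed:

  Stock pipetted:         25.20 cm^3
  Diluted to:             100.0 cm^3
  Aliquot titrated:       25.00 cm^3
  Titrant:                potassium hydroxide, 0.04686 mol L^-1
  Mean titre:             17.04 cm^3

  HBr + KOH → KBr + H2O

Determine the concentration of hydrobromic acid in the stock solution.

n(KOH) = 0.01704 × 0.04686 = 7.985 × 10^-4 mol
n(HBr) in the aliquot = 7.985 × 10^-4 mol (1:1 ratio)
[HBr]_dilute = 7.985 × 10^-4 / 0.02500 = 0.03194 mol/L
Dilution factor = 100.0 / 25.20 = 3.968
[HBr]_stock = 0.03194 × 3.968 = 0.1267 mol/L

0.1267 mol/L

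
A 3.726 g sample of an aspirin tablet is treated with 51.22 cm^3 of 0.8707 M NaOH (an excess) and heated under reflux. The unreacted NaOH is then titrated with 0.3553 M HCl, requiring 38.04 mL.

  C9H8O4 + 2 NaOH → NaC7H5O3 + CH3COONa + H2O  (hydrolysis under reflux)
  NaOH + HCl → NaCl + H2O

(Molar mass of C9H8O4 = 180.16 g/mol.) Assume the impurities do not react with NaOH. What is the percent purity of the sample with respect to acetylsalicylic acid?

n(NaOH) added = 0.05122 × 0.8707 = 0.04460 mol
n(HCl) used in back-titration = 0.03804 × 0.3553 = 0.01352 mol
n(NaOH) left over = 0.01352 mol (1:1 ratio)
n(NaOH) consumed by analyte = 0.04460 − 0.01352 = 0.03108 mol
From the 1:2 ratio, n(C9H8O4) = 1/2 × 0.03108 = 0.01554 mol
mass of C9H8O4 = 0.01554 × 180.16 = 2.800 g
% C9H8O4 = 2.800 / 3.726 × 100 = 75.14 %

75.14 %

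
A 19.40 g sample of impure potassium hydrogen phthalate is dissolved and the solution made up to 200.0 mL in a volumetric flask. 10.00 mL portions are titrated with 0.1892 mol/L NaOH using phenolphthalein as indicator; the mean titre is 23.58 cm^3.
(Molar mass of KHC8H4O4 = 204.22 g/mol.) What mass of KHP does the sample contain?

18.22 g

KHC8H4O4 + NaOH → KNaC8H4O4 + H2O
n(NaOH) per titration = 0.02358 × 0.1892 = 4.461 × 10^-3 mol
n(KHC8H4O4) in each aliquot = 4.461 × 10^-3 mol (1:1 ratio)
n(KHC8H4O4) in the whole flask = 4.461 × 10^-3 × 200.0/10.00 = 0.08923 mol
mass of KHC8H4O4 = 0.08923 × 204.22 = 18.22 g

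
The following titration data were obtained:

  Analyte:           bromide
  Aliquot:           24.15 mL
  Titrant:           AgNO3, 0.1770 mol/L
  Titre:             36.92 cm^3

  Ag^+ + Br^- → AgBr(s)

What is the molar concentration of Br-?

0.2706 mol/L

n(AgNO3) = 0.03692 L × 0.1770 mol/L = 6.535 × 10^-3 mol
n(Br-) = 6.535 × 10^-3 mol (1:1 mole ratio)
[Br-] = 6.535 × 10^-3 mol / 0.02415 L = 0.2706 mol/L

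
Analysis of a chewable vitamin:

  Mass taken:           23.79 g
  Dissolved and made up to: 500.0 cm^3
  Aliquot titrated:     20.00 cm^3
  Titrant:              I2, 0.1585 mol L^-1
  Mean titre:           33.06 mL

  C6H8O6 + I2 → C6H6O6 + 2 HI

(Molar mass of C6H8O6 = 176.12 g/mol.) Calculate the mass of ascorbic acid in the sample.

23.07 g

n(I2) per titration = 0.03306 × 0.1585 = 5.240 × 10^-3 mol
n(C6H8O6) in each aliquot = 5.240 × 10^-3 mol (1:1 ratio)
n(C6H8O6) in the whole flask = 5.240 × 10^-3 × 500.0/20.00 = 0.1310 mol
mass of C6H8O6 = 0.1310 × 176.12 = 23.07 g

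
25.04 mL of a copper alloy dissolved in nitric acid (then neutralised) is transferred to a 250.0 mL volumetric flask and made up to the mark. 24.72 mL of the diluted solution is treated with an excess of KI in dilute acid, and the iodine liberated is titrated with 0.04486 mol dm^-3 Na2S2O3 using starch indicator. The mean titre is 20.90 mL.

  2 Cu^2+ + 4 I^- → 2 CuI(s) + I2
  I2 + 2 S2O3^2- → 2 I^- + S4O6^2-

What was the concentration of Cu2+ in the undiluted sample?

0.3787 mol/L

n(S2O3^2-) = 0.02090 × 0.04486 = 9.376 × 10^-4 mol
n(I2) = n(S2O3^2-)/2 = 4.688 × 10^-4 mol
From the 2:1 ratio, n(Cu2+) in the aliquot = 2/1 × 4.688 × 10^-4 = 9.376 × 10^-4 mol
[Cu2+]_dilute = 9.376 × 10^-4 / 0.02472 = 0.03793 mol/L
[Cu2+]_original = 0.03793 × 250.0/25.04 = 0.3787 mol/L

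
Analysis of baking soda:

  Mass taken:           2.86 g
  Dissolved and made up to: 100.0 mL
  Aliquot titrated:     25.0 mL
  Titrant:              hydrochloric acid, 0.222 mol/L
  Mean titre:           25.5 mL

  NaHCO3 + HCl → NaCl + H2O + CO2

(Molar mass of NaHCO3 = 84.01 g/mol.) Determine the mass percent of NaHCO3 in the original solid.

n(HCl) per titration = 0.0255 × 0.222 = 5.66 × 10^-3 mol
n(NaHCO3) in each aliquot = 5.66 × 10^-3 mol (1:1 ratio)
n(NaHCO3) in the whole flask = 5.66 × 10^-3 × 100.0/25.0 = 0.0226 mol
mass of NaHCO3 = 0.0226 × 84.01 = 1.90 g
% NaHCO3 = 1.90 / 2.86 × 100 = 66.5 %

66.5 %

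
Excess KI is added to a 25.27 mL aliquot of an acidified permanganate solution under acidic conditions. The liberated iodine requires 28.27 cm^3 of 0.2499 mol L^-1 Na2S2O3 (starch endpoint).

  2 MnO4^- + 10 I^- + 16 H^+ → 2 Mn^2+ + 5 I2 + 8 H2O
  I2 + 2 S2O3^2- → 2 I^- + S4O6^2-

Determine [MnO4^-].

n(S2O3^2-) = 0.02827 × 0.2499 = 7.065 × 10^-3 mol
n(I2) = n(S2O3^2-)/2 = 3.532 × 10^-3 mol
From the 2:5 ratio, n(MnO4^-) in the aliquot = 2/5 × 3.532 × 10^-3 = 1.413 × 10^-3 mol
[MnO4^-] = 1.413 × 10^-3 / 0.02527 = 0.05591 mol/L

0.05591 mol/L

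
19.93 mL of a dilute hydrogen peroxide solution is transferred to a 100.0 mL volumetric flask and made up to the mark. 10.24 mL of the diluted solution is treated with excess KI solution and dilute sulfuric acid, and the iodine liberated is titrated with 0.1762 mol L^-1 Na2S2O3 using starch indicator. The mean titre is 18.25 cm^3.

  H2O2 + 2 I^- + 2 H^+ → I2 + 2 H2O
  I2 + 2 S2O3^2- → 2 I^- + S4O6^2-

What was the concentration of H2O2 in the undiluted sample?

0.7878 mol/L

n(S2O3^2-) = 0.01825 × 0.1762 = 3.216 × 10^-3 mol
n(I2) = n(S2O3^2-)/2 = 1.608 × 10^-3 mol
n(H2O2) in the aliquot = 1.608 × 10^-3 mol (1:1 ratio)
[H2O2]_dilute = 1.608 × 10^-3 / 0.01024 = 0.1570 mol/L
[H2O2]_original = 0.1570 × 100.0/19.93 = 0.7878 mol/L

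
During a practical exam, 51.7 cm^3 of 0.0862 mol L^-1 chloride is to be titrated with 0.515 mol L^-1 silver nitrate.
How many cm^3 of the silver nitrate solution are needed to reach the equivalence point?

8.65 mL

Ag^+ + Cl^- → AgCl(s)
n(Cl-) = 0.0517 L × 0.0862 mol/L = 4.46 × 10^-3 mol
n(AgNO3) = 4.46 × 10^-3 mol (1:1 stoichiometry)
V(AgNO3) = 4.46 × 10^-3 mol / 0.515 mol/L = 0.00865 L = 8.65 mL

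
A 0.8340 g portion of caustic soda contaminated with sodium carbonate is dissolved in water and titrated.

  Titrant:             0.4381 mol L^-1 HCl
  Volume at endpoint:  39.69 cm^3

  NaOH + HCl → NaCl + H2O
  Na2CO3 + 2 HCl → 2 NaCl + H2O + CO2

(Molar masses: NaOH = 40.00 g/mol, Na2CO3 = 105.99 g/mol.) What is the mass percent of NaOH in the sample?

32.29 %

n(HCl) = 0.03969 × 0.4381 = 0.01739 mol
Let x = n(NaOH), y = n(Na2CO3).
Titrant: 1x + 2y = 0.01739;  mass: 40.00x + 105.99y = 0.8340
Solving, x = 6.732 × 10^-3 mol, y = 5.328 × 10^-3 mol
mass of NaOH = 6.732 × 10^-3 × 40.00 = 0.2693 g
% NaOH = 0.2693 / 0.8340 × 100 = 32.29 %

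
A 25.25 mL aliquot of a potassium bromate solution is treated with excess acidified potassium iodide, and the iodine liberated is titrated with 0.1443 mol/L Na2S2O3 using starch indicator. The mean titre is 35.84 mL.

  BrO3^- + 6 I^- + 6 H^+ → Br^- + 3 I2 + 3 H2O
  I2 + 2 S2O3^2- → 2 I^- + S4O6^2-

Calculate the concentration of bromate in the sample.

0.03414 mol/L

n(S2O3^2-) = 0.03584 × 0.1443 = 5.172 × 10^-3 mol
n(I2) = n(S2O3^2-)/2 = 2.586 × 10^-3 mol
From the 1:3 ratio, n(BrO3^-) in the aliquot = 1/3 × 2.586 × 10^-3 = 8.620 × 10^-4 mol
[BrO3^-] = 8.620 × 10^-4 / 0.02525 = 0.03414 mol/L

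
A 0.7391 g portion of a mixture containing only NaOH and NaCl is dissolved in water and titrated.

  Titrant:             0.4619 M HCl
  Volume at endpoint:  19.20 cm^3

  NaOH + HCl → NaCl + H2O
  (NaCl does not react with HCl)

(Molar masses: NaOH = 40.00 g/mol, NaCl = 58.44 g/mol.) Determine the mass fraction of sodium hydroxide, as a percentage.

48.00 %

n(HCl) = 0.01920 × 0.4619 = 8.868 × 10^-3 mol
Let x = n(NaOH), y = n(NaCl).
Titrant: 1x = 8.868 × 10^-3;  mass: 40.00x + 58.44y = 0.7391
Solving, x = 8.868 × 10^-3 mol, y = 6.577 × 10^-3 mol
mass of NaOH = 8.868 × 10^-3 × 40.00 = 0.3547 g
% NaOH = 0.3547 / 0.7391 × 100 = 48.00 %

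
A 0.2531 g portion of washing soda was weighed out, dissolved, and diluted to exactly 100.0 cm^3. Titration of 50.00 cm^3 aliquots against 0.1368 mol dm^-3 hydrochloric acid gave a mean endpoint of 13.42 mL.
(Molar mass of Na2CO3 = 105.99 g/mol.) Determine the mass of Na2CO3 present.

Na2CO3 + 2 HCl → 2 NaCl + H2O + CO2
n(HCl) per titration = 0.01342 × 0.1368 = 1.836 × 10^-3 mol
From the 1:2 ratio, n(Na2CO3) in each aliquot = 1/2 × 1.836 × 10^-3 = 9.179 × 10^-4 mol
n(Na2CO3) in the whole flask = 9.179 × 10^-4 × 100.0/50.00 = 1.836 × 10^-3 mol
mass of Na2CO3 = 1.836 × 10^-3 × 105.99 = 0.1946 g

0.1946 g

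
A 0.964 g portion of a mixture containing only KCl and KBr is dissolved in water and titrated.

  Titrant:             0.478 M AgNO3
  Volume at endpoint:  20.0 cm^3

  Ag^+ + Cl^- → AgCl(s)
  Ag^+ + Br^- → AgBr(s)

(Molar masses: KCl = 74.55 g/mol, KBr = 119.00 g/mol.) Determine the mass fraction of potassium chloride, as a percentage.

n(AgNO3) = 0.0200 × 0.478 = 9.56 × 10^-3 mol
Let x = n(KCl), y = n(KBr).
Titrant: 1x + 1y = 9.56 × 10^-3;  mass: 74.55x + 119.00y = 0.964
Solving, x = 3.91 × 10^-3 mol, y = 5.65 × 10^-3 mol
mass of KCl = 3.91 × 10^-3 × 74.55 = 0.291 g
% KCl = 0.291 / 0.964 × 100 = 30.2 %

30.2 %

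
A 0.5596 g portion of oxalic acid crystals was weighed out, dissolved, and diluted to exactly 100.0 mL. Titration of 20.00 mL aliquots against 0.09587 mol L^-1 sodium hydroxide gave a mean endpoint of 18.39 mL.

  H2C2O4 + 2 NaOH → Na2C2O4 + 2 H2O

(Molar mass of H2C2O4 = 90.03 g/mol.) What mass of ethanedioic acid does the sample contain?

n(NaOH) per titration = 0.01839 × 0.09587 = 1.763 × 10^-3 mol
From the 1:2 ratio, n(H2C2O4) in each aliquot = 1/2 × 1.763 × 10^-3 = 8.815 × 10^-4 mol
n(H2C2O4) in the whole flask = 8.815 × 10^-4 × 100.0/20.00 = 4.408 × 10^-3 mol
mass of H2C2O4 = 4.408 × 10^-3 × 90.03 = 0.3968 g

0.3968 g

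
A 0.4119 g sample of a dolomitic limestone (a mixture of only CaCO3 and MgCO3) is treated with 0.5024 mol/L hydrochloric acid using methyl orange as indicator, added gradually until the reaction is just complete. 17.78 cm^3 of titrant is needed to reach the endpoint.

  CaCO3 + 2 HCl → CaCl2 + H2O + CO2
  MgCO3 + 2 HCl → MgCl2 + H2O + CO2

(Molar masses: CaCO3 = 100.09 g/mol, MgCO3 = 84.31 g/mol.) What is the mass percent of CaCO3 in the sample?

n(HCl) = 0.01778 × 0.5024 = 8.933 × 10^-3 mol
Let x = n(CaCO3), y = n(MgCO3).
Titrant: 2x + 2y = 8.933 × 10^-3;  mass: 100.09x + 84.31y = 0.4119
Solving, x = 2.240 × 10^-3 mol, y = 2.227 × 10^-3 mol
mass of CaCO3 = 2.240 × 10^-3 × 100.09 = 0.2242 g
% CaCO3 = 0.2242 / 0.4119 × 100 = 54.42 %

54.42 %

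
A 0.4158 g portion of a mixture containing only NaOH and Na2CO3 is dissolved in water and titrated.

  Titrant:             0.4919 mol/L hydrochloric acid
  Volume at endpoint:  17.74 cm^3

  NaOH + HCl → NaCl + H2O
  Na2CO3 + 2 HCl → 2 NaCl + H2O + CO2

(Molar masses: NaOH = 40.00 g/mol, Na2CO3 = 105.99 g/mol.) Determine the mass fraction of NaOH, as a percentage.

34.53 %

n(HCl) = 0.01774 × 0.4919 = 8.726 × 10^-3 mol
Let x = n(NaOH), y = n(Na2CO3).
Titrant: 1x + 2y = 8.726 × 10^-3;  mass: 40.00x + 105.99y = 0.4158
Solving, x = 3.590 × 10^-3 mol, y = 2.568 × 10^-3 mol
mass of NaOH = 3.590 × 10^-3 × 40.00 = 0.1436 g
% NaOH = 0.1436 / 0.4158 × 100 = 34.53 %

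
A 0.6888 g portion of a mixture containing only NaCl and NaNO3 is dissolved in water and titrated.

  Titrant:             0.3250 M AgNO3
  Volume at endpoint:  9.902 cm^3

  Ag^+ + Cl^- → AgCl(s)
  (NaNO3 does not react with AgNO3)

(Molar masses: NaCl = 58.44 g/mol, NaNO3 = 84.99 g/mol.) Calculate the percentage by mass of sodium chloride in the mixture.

27.30 %

n(AgNO3) = 0.009902 × 0.3250 = 3.218 × 10^-3 mol
Let x = n(NaCl), y = n(NaNO3).
Titrant: 1x = 3.218 × 10^-3;  mass: 58.44x + 84.99y = 0.6888
Solving, x = 3.218 × 10^-3 mol, y = 5.892 × 10^-3 mol
mass of NaCl = 3.218 × 10^-3 × 58.44 = 0.1881 g
% NaCl = 0.1881 / 0.6888 × 100 = 27.30 %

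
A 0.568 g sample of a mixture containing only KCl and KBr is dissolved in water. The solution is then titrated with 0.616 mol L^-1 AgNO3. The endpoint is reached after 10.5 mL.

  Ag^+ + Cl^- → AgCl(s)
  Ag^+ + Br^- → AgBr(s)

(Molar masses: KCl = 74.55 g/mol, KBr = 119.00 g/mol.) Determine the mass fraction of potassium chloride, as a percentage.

59.6 %

n(AgNO3) = 0.0105 × 0.616 = 6.47 × 10^-3 mol
Let x = n(KCl), y = n(KBr).
Titrant: 1x + 1y = 6.47 × 10^-3;  mass: 74.55x + 119.00y = 0.568
Solving, x = 4.54 × 10^-3 mol, y = 1.93 × 10^-3 mol
mass of KCl = 4.54 × 10^-3 × 74.55 = 0.338 g
% KCl = 0.338 / 0.568 × 100 = 59.6 %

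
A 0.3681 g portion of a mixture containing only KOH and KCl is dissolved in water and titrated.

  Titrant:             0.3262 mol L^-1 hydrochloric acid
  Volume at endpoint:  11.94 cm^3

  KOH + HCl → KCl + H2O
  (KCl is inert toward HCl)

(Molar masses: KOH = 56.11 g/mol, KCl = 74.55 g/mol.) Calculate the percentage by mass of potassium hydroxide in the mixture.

n(HCl) = 0.01194 × 0.3262 = 3.895 × 10^-3 mol
Let x = n(KOH), y = n(KCl).
Titrant: 1x = 3.895 × 10^-3;  mass: 56.11x + 74.55y = 0.3681
Solving, x = 3.895 × 10^-3 mol, y = 2.006 × 10^-3 mol
mass of KOH = 3.895 × 10^-3 × 56.11 = 0.2185 g
% KOH = 0.2185 / 0.3681 × 100 = 59.37 %

59.37 %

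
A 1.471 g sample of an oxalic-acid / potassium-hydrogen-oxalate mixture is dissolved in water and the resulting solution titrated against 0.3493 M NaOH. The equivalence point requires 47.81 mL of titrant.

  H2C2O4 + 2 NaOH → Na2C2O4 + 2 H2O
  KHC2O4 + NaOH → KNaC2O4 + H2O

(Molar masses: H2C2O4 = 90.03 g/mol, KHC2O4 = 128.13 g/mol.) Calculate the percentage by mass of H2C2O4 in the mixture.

24.62 %

n(NaOH) = 0.04781 × 0.3493 = 0.01670 mol
Let x = n(H2C2O4), y = n(KHC2O4).
Titrant: 2x + 1y = 0.01670;  mass: 90.03x + 128.13y = 1.471
Solving, x = 4.023 × 10^-3 mol, y = 8.654 × 10^-3 mol
mass of H2C2O4 = 4.023 × 10^-3 × 90.03 = 0.3622 g
% H2C2O4 = 0.3622 / 1.471 × 100 = 24.62 %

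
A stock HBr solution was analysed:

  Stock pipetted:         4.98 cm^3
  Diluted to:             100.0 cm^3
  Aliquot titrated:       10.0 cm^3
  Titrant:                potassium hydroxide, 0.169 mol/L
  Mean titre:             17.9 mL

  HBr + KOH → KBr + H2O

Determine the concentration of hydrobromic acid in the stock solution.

6.07 mol/L

n(KOH) = 0.0179 × 0.169 = 3.03 × 10^-3 mol
n(HBr) in the aliquot = 3.03 × 10^-3 mol (1:1 ratio)
[HBr]_dilute = 3.03 × 10^-3 / 0.0100 = 0.303 mol/L
Dilution factor = 100.0 / 4.98 = 20.08
[HBr]_stock = 0.303 × 20.08 = 6.07 mol/L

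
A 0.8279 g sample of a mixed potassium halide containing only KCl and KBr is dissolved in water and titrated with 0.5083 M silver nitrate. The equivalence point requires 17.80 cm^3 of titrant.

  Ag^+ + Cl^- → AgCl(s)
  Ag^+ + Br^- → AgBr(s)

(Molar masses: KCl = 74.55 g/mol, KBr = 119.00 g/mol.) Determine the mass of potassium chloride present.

n(AgNO3) = 0.01780 × 0.5083 = 9.048 × 10^-3 mol
Let x = n(KCl), y = n(KBr).
Titrant: 1x + 1y = 9.048 × 10^-3;  mass: 74.55x + 119.00y = 0.8279
Solving, x = 5.597 × 10^-3 mol, y = 3.451 × 10^-3 mol
mass of KCl = 5.597 × 10^-3 × 74.55 = 0.4172 g

0.4172 g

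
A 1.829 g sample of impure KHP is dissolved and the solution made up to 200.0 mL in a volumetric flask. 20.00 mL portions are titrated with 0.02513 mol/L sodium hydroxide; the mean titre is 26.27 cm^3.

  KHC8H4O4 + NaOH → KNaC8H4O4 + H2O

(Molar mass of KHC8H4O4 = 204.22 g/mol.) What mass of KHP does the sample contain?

n(NaOH) per titration = 0.02627 × 0.02513 = 6.602 × 10^-4 mol
n(KHC8H4O4) in each aliquot = 6.602 × 10^-4 mol (1:1 ratio)
n(KHC8H4O4) in the whole flask = 6.602 × 10^-4 × 200.0/20.00 = 6.602 × 10^-3 mol
mass of KHC8H4O4 = 6.602 × 10^-3 × 204.22 = 1.348 g

1.348 g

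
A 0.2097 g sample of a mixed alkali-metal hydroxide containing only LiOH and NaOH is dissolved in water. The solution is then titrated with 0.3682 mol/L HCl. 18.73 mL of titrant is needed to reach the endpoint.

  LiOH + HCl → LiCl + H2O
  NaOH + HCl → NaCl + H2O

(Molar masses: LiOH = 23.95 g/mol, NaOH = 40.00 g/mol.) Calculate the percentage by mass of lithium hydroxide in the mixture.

n(HCl) = 0.01873 × 0.3682 = 6.896 × 10^-3 mol
Let x = n(LiOH), y = n(NaOH).
Titrant: 1x + 1y = 6.896 × 10^-3;  mass: 23.95x + 40.00y = 0.2097
Solving, x = 4.122 × 10^-3 mol, y = 2.775 × 10^-3 mol
mass of LiOH = 4.122 × 10^-3 × 23.95 = 0.09872 g
% LiOH = 0.09872 / 0.2097 × 100 = 47.08 %

47.08 %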